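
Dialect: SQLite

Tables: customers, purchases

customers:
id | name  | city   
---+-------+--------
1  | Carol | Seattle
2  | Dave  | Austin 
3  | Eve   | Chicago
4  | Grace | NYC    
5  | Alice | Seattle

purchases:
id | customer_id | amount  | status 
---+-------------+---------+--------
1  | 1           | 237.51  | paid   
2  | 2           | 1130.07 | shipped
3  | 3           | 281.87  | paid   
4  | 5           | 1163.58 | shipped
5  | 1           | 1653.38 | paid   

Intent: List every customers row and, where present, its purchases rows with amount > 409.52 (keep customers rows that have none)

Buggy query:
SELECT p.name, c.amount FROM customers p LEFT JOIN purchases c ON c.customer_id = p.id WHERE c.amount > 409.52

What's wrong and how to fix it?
Bug: Filtering c.amount in WHERE discards the NULL rows produced by LEFT JOIN, turning it into an inner join

Fix: Put 'c.amount > 409.52' in the JOIN's ON clause instead of WHERE

Corrected query:
SELECT p.name, c.amount FROM customers p LEFT JOIN purchases c ON c.customer_id = p.id AND c.amount > 409.52

Result:
name  | amount 
------+--------
Carol | 1653.38
Dave  | 1130.07
Eve   | NULL   
Grace | NULL   
Alice | 1163.58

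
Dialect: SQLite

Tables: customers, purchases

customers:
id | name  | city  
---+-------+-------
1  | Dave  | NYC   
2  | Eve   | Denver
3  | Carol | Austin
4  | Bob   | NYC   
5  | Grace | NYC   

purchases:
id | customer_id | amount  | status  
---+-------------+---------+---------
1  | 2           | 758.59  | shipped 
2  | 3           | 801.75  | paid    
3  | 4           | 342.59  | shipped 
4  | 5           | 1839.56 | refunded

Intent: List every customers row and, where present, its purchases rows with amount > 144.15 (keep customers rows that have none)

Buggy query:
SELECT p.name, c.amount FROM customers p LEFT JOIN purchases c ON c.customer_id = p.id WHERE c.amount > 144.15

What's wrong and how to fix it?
Bug: Filtering c.amount in WHERE discards the NULL rows produced by LEFT JOIN, turning it into an inner join

Fix: Move the right-table condition into the ON clause so unmatched parents are kept

Corrected query:
SELECT p.name, c.amount FROM customers p LEFT JOIN purchases c ON c.customer_id = p.id AND c.amount > 144.15

Result:
name  | amount 
------+--------
Dave  | NULL   
Eve   | 758.59 
Carol | 801.75 
Bob   | 342.59 
Grace | 1839.56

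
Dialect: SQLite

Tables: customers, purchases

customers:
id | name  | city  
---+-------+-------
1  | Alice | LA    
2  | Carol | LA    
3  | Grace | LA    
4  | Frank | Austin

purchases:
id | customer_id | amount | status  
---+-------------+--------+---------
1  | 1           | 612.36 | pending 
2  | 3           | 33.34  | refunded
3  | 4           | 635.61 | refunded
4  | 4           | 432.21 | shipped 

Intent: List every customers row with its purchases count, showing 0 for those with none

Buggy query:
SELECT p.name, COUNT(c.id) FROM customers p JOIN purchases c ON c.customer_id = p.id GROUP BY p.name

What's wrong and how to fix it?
Bug: An inner join excludes parents with zero children

Fix: Use LEFT JOIN so parents without children still appear (COUNT(c.id) gives 0)

Corrected query:
SELECT p.name, COUNT(c.id) FROM customers p LEFT JOIN purchases c ON c.customer_id = p.id GROUP BY p.name

Result:
name  | COUNT(c.id)
------+------------
Alice | 1          
Carol | 0          
Frank | 2          
Grace | 1          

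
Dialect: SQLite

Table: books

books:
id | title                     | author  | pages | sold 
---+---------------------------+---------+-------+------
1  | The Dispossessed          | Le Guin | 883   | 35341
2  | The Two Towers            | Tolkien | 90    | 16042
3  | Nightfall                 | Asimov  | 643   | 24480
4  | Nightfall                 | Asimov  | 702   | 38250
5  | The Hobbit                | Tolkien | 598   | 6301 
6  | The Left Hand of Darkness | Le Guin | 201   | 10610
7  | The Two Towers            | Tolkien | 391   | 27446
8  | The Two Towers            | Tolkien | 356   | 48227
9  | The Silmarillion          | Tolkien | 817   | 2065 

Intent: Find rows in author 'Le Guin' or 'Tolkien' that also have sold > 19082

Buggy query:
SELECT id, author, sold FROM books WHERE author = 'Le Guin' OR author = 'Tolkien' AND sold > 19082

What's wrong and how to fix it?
Bug: AND binds tighter than OR, so this parses as author = 'Le Guin' OR (author = 'Tolkien' AND sold > 19082)

Fix: Group the OR with parentheses (or use IN), then AND the threshold

Corrected query:
SELECT id, author, sold FROM books WHERE (author = 'Le Guin' OR author = 'Tolkien') AND sold > 19082

Result:
id | author  | sold 
---+---------+------
1  | Le Guin | 35341
7  | Tolkien | 27446
8  | Tolkien | 48227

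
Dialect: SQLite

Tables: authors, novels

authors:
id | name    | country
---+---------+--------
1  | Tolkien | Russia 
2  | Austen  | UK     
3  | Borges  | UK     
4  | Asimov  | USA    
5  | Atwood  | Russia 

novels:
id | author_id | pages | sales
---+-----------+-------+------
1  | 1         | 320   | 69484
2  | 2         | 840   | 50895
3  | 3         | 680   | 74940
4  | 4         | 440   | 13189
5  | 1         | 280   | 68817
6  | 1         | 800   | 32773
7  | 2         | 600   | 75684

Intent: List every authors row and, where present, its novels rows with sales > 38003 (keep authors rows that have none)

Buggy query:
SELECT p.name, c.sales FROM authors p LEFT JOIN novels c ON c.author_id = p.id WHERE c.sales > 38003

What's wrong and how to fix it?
Bug: Filtering c.sales in WHERE discards the NULL rows produced by LEFT JOIN, turning it into an inner join

Fix: Move the right-table condition into the ON clause so unmatched parents are kept

Corrected query:
SELECT p.name, c.sales FROM authors p LEFT JOIN novels c ON c.author_id = p.id AND c.sales > 38003

Result:
name    | sales
--------+------
Tolkien | 68817
Tolkien | 69484
Austen  | 50895
Austen  | 75684
Borges  | 74940
Asimov  | NULL 
Atwood  | NULL 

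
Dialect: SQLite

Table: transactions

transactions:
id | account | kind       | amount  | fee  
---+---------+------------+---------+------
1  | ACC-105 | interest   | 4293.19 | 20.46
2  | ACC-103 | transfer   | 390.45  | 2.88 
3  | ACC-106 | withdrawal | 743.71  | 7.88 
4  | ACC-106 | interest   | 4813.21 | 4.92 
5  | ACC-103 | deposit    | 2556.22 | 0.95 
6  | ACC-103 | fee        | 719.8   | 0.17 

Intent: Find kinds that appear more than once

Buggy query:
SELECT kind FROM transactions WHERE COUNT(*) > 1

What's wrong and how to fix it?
Bug: COUNT(*) is an aggregate and cannot be used in WHERE

Fix: GROUP BY kind, then filter groups with HAVING COUNT(*) > 1

Corrected query:
SELECT kind FROM transactions GROUP BY kind HAVING COUNT(*) > 1

Result:
kind    
--------
interest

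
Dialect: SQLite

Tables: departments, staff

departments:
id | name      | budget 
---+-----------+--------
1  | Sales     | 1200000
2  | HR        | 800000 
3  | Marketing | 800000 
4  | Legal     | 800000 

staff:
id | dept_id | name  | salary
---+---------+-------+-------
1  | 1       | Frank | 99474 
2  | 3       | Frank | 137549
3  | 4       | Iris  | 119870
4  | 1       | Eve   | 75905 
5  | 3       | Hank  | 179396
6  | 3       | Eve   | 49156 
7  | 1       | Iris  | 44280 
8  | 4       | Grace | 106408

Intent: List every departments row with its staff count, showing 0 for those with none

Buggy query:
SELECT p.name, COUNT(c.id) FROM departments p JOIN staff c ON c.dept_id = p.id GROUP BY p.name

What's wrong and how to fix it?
Bug: An inner join excludes parents with zero children

Fix: Switch to LEFT JOIN to retain unmatched parent rows

Corrected query:
SELECT p.name, COUNT(c.id) FROM departments p LEFT JOIN staff c ON c.dept_id = p.id GROUP BY p.name

Result:
name      | COUNT(c.id)
----------+------------
HR        | 0          
Legal     | 2          
Marketing | 3          
Sales     | 3          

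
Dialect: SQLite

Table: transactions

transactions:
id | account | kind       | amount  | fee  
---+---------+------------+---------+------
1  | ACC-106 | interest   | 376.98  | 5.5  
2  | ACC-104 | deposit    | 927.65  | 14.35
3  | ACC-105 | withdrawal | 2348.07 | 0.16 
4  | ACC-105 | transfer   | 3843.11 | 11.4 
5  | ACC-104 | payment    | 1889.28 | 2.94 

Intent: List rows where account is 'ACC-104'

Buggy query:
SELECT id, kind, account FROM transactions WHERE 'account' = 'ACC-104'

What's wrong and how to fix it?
Bug: Single quotes denote string literals in SQL; the column name is being compared as a constant string

Fix: Remove the quotes around the column name (or use double quotes for an identifier)

Corrected query:
SELECT id, kind, account FROM transactions WHERE account = 'ACC-104'

Result:
id | kind    | account
---+---------+--------
2  | deposit | ACC-104
5  | payment | ACC-104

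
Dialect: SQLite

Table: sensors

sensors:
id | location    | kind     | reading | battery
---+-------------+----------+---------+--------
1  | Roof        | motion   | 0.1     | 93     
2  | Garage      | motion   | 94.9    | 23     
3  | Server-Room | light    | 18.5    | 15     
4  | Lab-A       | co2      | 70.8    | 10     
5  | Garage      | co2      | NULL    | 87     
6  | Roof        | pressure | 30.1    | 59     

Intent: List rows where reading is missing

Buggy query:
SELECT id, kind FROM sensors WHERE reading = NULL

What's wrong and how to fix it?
Bug: Comparing to NULL with '=' never matches; NULL = NULL is unknown, not true

Fix: Use IS NULL to test for NULL

Corrected query:
SELECT id, kind FROM sensors WHERE reading IS NULL

Result:
id | kind
---+-----
5  | co2 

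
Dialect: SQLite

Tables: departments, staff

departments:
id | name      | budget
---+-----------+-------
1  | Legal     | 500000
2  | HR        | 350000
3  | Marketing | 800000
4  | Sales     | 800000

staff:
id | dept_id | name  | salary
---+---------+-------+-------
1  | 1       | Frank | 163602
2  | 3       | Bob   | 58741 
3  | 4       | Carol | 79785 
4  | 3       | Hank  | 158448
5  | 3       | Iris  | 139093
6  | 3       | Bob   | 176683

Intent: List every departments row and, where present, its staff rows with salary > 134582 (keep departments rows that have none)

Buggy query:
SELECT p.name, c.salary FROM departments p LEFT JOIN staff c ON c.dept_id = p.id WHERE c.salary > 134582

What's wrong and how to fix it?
Bug: A WHERE condition on the right-hand table after LEFT JOIN drops unmatched parents

Fix: Move the right-table condition into the ON clause so unmatched parents are kept

Corrected query:
SELECT p.name, c.salary FROM departments p LEFT JOIN staff c ON c.dept_id = p.id AND c.salary > 134582

Result:
name      | salary
----------+-------
Legal     | 163602
HR        | NULL  
Marketing | 139093
Marketing | 158448
Marketing | 176683
Sales     | NULL  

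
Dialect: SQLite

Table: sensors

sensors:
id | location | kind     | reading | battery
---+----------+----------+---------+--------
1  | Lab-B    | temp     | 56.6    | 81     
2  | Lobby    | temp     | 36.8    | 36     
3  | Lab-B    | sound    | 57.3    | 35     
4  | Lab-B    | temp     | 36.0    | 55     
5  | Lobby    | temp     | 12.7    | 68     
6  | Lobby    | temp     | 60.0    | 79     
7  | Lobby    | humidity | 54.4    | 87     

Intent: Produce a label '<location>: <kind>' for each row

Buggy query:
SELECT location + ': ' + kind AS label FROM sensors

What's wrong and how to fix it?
Bug: '+' is numeric addition; on text columns SQLite converts them to 0 instead of concatenating

Fix: Replace + with || to concatenate text

Corrected query:
SELECT location || ': ' || kind AS label FROM sensors

Result:
label          
---------------
Lab-B: temp    
Lobby: temp    
Lab-B: sound   
Lab-B: temp    
Lobby: temp    
Lobby: temp    
Lobby: humidity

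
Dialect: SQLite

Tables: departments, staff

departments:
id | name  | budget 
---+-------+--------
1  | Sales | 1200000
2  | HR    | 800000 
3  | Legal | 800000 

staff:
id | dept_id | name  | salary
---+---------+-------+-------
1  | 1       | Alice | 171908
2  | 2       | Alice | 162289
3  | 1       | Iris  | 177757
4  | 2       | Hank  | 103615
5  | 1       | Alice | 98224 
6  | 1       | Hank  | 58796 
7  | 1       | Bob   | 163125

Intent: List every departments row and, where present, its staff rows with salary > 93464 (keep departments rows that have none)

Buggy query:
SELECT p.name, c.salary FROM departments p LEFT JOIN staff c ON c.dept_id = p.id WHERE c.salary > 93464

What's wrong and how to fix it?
Bug: A WHERE condition on the right-hand table after LEFT JOIN drops unmatched parents

Fix: Move the right-table condition into the ON clause so unmatched parents are kept

Corrected query:
SELECT p.name, c.salary FROM departments p LEFT JOIN staff c ON c.dept_id = p.id AND c.salary > 93464

Result:
name  | salary
------+-------
Sales | 98224 
Sales | 163125
Sales | 171908
Sales | 177757
HR    | 103615
HR    | 162289
Legal | NULL  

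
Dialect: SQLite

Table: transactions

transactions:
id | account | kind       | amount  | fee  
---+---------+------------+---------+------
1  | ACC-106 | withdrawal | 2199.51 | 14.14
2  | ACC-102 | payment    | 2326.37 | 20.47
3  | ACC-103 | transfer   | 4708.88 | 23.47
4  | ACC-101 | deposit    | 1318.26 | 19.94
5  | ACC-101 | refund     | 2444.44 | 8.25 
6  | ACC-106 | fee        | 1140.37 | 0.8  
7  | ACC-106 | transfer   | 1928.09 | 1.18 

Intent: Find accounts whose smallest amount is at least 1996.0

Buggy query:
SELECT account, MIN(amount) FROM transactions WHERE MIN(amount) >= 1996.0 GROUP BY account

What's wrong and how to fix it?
Bug: Aggregates like MIN are computed per group after WHERE runs

Fix: Replace WHERE with HAVING after the GROUP BY

Corrected query:
SELECT account, MIN(amount) FROM transactions GROUP BY account HAVING MIN(amount) >= 1996.0

Result:
account | MIN(amount)
--------+------------
ACC-102 | 2326.37    
ACC-103 | 4708.88    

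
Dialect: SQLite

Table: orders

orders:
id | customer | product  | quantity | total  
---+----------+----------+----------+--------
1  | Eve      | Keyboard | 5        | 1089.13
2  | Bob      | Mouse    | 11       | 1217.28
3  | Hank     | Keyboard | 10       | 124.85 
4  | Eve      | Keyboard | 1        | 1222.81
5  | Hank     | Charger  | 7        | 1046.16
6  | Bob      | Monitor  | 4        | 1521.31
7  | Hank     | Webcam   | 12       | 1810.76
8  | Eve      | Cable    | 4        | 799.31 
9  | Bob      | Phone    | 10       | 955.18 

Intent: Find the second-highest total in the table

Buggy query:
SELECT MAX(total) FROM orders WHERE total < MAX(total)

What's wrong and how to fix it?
Bug: MAX(total) on the right of the comparison is an aggregate-in-WHERE error

Fix: Put the inner MAX in a scalar subquery

Corrected query:
SELECT MAX(total) FROM orders WHERE total < (SELECT MAX(total) FROM orders)

Result:
MAX(total)
----------
1521.31   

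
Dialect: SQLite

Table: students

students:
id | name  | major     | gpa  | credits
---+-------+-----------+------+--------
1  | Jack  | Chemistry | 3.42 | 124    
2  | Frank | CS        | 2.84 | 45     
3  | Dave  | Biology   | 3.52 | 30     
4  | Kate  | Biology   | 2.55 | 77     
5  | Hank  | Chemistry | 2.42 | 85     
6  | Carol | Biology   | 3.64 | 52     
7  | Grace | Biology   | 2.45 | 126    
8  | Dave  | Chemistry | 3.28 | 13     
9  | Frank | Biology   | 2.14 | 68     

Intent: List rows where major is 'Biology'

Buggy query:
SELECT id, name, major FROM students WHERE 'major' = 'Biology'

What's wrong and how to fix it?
Bug: Single quotes denote string literals in SQL; the column name is being compared as a constant string

Fix: Reference the column as major without single quotes

Corrected query:
SELECT id, name, major FROM students WHERE major = 'Biology'

Result:
id | name  | major  
---+-------+--------
3  | Dave  | Biology
4  | Kate  | Biology
6  | Carol | Biology
7  | Grace | Biology
9  | Frank | Biology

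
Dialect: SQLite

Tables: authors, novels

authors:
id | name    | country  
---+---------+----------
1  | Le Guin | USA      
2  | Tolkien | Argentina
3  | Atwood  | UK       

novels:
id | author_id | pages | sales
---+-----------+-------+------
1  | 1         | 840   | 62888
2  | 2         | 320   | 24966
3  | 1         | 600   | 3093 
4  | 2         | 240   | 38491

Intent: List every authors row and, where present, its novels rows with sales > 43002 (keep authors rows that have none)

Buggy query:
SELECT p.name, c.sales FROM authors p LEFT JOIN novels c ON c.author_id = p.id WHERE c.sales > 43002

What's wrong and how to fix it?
Bug: Filtering c.sales in WHERE discards the NULL rows produced by LEFT JOIN, turning it into an inner join

Fix: Put 'c.sales > 43002' in the JOIN's ON clause instead of WHERE

Corrected query:
SELECT p.name, c.sales FROM authors p LEFT JOIN novels c ON c.author_id = p.id AND c.sales > 43002

Result:
name    | sales
--------+------
Le Guin | 62888
Tolkien | NULL 
Atwood  | NULL 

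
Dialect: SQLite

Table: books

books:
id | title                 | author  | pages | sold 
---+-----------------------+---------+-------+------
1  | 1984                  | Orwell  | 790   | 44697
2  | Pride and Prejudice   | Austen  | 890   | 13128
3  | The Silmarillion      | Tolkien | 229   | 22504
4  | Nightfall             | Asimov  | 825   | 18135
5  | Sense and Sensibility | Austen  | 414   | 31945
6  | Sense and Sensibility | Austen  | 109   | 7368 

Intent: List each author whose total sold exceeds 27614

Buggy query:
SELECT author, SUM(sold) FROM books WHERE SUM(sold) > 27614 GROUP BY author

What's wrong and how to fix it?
Bug: SUM(sold) is an aggregate, but WHERE filters rows before aggregation

Fix: Move the aggregate condition to a HAVING clause

Corrected query:
SELECT author, SUM(sold) FROM books GROUP BY author HAVING SUM(sold) > 27614

Result:
author | SUM(sold)
-------+----------
Austen | 52441    
Orwell | 44697    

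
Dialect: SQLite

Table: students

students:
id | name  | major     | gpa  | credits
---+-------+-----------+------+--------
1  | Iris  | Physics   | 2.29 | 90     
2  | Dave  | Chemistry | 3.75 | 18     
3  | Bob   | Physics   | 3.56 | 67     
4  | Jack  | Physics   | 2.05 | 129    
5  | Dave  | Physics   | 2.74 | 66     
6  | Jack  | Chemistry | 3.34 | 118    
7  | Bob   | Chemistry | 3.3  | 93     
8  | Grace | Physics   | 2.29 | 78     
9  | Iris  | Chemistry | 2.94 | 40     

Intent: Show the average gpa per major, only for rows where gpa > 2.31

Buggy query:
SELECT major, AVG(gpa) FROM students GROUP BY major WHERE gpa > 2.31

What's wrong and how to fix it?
Bug: Row-level WHERE must come before GROUP BY in the clause order

Fix: Move the WHERE clause before GROUP BY

Corrected query:
SELECT major, AVG(gpa) FROM students WHERE gpa > 2.31 GROUP BY major

Result:
major     | AVG(gpa)
----------+---------
Chemistry | 3.3325  
Physics   | 3.15    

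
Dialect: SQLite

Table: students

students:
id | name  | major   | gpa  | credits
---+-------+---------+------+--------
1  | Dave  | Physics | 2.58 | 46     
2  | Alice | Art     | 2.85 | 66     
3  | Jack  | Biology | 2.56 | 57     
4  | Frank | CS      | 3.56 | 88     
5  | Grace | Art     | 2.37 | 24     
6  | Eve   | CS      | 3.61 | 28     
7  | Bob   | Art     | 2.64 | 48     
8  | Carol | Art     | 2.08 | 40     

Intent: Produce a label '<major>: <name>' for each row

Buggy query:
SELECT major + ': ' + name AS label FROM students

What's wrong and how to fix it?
Bug: SQLite uses || for string concatenation; + coerces text to numbers (yielding 0)

Fix: Replace + with || to concatenate text

Corrected query:
SELECT major || ': ' || name AS label FROM students

Result:
label        
-------------
Physics: Dave
Art: Alice   
Biology: Jack
CS: Frank    
Art: Grace   
CS: Eve      
Art: Bob     
Art: Carol   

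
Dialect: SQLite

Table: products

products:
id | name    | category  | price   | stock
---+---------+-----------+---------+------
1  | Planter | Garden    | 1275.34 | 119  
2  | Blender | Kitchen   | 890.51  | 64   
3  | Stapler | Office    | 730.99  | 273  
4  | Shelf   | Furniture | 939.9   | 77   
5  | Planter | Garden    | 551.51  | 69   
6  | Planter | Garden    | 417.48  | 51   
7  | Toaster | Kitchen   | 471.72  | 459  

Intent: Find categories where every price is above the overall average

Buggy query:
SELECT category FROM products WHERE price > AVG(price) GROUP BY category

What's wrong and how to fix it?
Bug: WHERE evaluates per row before aggregation, so AVG() is unavailable

Fix: Use a subquery for AVG and a HAVING MIN(...) filter so the condition holds for every row in the group

Corrected query:
SELECT category FROM products GROUP BY category HAVING MIN(price) > (SELECT AVG(price) FROM products)

Result:
category 
---------
Furniture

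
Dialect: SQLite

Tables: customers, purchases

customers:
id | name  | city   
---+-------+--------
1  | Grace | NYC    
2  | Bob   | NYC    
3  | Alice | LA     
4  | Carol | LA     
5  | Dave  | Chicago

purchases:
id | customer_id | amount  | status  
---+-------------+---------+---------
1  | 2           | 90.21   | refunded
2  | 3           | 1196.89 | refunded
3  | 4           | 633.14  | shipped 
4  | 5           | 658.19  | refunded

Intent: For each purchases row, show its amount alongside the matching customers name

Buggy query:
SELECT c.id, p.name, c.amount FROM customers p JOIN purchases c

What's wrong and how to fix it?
Bug: JOIN with no ON clause produces a cartesian product; every purchases row pairs with every customers row

Fix: Specify the join condition linking the foreign key to the parent id

Corrected query:
SELECT c.id, p.name, c.amount FROM customers p JOIN purchases c ON c.customer_id = p.id

Result:
id | name  | amount 
---+-------+--------
1  | Bob   | 90.21  
2  | Alice | 1196.89
3  | Carol | 633.14 
4  | Dave  | 658.19 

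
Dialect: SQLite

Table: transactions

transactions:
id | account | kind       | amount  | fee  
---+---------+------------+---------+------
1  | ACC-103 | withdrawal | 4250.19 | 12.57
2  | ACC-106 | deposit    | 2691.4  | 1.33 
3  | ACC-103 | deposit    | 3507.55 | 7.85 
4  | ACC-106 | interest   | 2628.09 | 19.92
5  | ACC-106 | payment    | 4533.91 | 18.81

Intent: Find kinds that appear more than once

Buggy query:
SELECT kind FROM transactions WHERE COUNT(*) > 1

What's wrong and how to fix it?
Bug: WHERE can't reference COUNT(*); aggregates are computed after WHERE

Fix: Group first, then use HAVING for the count condition

Corrected query:
SELECT kind FROM transactions GROUP BY kind HAVING COUNT(*) > 1

Result:
kind   
-------
deposit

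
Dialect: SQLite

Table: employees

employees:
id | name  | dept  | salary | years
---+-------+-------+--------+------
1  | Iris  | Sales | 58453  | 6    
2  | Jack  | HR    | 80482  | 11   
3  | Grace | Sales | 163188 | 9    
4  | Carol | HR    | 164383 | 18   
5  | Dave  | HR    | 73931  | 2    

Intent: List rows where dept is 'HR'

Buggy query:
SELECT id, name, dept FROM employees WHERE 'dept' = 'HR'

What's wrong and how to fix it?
Bug: 'dept' in single quotes is a string literal, not the column; the comparison is literal-vs-literal and never true

Fix: Remove the quotes around the column name (or use double quotes for an identifier)

Corrected query:
SELECT id, name, dept FROM employees WHERE dept = 'HR'

Result:
id | name  | dept
---+-------+-----
2  | Jack  | HR  
4  | Carol | HR  
5  | Dave  | HR  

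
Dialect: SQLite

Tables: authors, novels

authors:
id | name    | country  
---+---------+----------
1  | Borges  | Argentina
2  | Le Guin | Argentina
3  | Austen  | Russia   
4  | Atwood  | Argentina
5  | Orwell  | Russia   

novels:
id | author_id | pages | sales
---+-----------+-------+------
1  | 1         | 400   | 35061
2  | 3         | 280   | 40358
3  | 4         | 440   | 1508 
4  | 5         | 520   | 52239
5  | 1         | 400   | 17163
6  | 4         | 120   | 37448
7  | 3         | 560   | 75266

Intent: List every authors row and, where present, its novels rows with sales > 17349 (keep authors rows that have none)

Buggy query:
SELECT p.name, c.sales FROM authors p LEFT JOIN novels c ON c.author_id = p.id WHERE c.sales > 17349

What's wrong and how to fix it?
Bug: Filtering c.sales in WHERE discards the NULL rows produced by LEFT JOIN, turning it into an inner join

Fix: Put 'c.sales > 17349' in the JOIN's ON clause instead of WHERE

Corrected query:
SELECT p.name, c.sales FROM authors p LEFT JOIN novels c ON c.author_id = p.id AND c.sales > 17349

Result:
name    | sales
--------+------
Borges  | 35061
Le Guin | NULL 
Austen  | 40358
Austen  | 75266
Atwood  | 37448
Orwell  | 52239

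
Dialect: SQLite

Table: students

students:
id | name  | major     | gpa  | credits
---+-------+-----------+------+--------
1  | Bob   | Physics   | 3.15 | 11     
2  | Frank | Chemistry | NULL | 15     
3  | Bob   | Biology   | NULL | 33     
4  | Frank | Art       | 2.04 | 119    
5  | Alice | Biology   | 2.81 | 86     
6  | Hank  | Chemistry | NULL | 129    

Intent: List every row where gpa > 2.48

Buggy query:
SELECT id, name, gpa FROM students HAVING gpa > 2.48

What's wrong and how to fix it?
Bug: This is a non-aggregate query (no GROUP BY, no aggregates), so in SQLite the HAVING clause is invalid here; a row-level condition belongs in WHERE

Fix: Use WHERE for row-level filtering

Corrected query:
SELECT id, name, gpa FROM students WHERE gpa > 2.48

Result:
id | name  | gpa 
---+-------+-----
1  | Bob   | 3.15
5  | Alice | 2.81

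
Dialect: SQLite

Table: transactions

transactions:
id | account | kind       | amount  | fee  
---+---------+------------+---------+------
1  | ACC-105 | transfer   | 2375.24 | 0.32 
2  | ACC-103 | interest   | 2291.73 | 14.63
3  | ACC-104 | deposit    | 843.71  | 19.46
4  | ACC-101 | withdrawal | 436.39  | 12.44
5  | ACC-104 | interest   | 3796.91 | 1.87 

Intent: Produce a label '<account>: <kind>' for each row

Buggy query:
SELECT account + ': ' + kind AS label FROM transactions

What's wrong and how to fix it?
Bug: '+' is numeric addition; on text columns SQLite converts them to 0 instead of concatenating

Fix: Replace + with || to concatenate text

Corrected query:
SELECT account || ': ' || kind AS label FROM transactions

Result:
label              
-------------------
ACC-105: transfer  
ACC-103: interest  
ACC-104: deposit   
ACC-101: withdrawal
ACC-104: interest  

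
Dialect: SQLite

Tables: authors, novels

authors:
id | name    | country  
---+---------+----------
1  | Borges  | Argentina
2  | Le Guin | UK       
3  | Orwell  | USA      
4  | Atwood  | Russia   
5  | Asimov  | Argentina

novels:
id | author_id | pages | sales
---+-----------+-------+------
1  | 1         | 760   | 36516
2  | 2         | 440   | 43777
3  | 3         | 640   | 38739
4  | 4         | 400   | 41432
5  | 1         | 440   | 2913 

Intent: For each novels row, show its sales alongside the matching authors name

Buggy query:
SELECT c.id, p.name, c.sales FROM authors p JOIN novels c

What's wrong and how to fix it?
Bug: JOIN with no ON clause produces a cartesian product; every novels row pairs with every authors row

Fix: Specify the join condition linking the foreign key to the parent id

Corrected query:
SELECT c.id, p.name, c.sales FROM authors p JOIN novels c ON c.author_id = p.id

Result:
id | name    | sales
---+---------+------
1  | Borges  | 36516
2  | Le Guin | 43777
3  | Orwell  | 38739
4  | Atwood  | 41432
5  | Borges  | 2913 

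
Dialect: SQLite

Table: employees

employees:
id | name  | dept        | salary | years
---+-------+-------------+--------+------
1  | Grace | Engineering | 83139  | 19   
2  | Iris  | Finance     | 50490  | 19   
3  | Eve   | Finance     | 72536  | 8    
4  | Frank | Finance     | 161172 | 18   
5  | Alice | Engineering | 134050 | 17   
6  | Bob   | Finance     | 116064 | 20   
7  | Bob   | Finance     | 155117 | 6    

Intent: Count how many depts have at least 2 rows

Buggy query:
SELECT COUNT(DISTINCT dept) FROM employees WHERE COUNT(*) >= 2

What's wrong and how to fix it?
Bug: WHERE filters individual rows, not groups, so a group-level COUNT is invalid there

Fix: Use a subquery that GROUPs and filters with HAVING, then count its rows

Corrected query:
SELECT COUNT(*) FROM (SELECT dept FROM employees GROUP BY dept HAVING COUNT(*) >= 2)

Result:
COUNT(*)
--------
2       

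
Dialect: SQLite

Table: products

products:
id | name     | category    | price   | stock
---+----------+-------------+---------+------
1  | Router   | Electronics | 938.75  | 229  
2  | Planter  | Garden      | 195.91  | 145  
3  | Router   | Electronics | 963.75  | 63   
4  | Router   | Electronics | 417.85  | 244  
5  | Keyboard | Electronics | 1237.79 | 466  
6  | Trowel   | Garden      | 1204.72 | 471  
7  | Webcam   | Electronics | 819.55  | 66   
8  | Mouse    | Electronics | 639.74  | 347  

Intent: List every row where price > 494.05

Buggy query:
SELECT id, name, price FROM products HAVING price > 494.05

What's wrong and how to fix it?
Bug: HAVING filters the output of aggregation, but this query has no GROUP BY and no aggregate functions, so SQLite rejects it (HAVING clause on a non-aggregate query); the condition here is per row

Fix: Replace HAVING with WHERE since the condition applies to individual rows

Corrected query:
SELECT id, name, price FROM products WHERE price > 494.05

Result:
id | name     | price  
---+----------+--------
1  | Router   | 938.75 
3  | Router   | 963.75 
5  | Keyboard | 1237.79
6  | Trowel   | 1204.72
7  | Webcam   | 819.55 
8  | Mouse    | 639.74 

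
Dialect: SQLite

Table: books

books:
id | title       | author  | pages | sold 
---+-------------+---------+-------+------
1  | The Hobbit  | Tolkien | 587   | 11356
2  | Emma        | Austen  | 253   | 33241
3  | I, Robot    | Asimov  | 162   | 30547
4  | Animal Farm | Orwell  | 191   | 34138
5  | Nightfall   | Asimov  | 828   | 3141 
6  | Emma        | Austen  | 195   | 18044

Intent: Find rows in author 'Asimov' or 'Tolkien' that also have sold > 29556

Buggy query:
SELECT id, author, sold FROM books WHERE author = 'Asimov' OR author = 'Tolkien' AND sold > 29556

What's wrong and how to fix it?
Bug: AND binds tighter than OR, so this parses as author = 'Asimov' OR (author = 'Tolkien' AND sold > 29556)

Fix: Group the OR with parentheses (or use IN), then AND the threshold

Corrected query:
SELECT id, author, sold FROM books WHERE (author = 'Asimov' OR author = 'Tolkien') AND sold > 29556

Result:
id | author | sold 
---+--------+------
3  | Asimov | 30547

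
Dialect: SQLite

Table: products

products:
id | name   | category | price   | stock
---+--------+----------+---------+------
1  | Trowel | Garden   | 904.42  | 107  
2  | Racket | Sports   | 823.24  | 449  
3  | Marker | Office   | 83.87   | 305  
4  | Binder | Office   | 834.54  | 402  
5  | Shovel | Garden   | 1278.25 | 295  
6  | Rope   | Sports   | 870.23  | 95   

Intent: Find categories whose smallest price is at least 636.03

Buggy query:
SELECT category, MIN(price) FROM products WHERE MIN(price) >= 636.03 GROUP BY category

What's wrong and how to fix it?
Bug: Aggregates like MIN are computed per group after WHERE runs

Fix: Replace WHERE with HAVING after the GROUP BY

Corrected query:
SELECT category, MIN(price) FROM products GROUP BY category HAVING MIN(price) >= 636.03

Result:
category | MIN(price)
---------+-----------
Garden   | 904.42    
Sports   | 823.24    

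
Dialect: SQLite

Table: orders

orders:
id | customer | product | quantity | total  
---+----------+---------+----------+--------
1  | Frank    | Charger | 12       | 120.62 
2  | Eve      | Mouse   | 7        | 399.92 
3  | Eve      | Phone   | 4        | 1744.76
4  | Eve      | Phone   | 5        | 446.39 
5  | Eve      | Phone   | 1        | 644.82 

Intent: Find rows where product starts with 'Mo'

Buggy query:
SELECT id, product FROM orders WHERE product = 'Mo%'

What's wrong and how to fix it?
Bug: '=' compares the literal string including the % character; pattern matching needs LIKE

Fix: Replace '=' with LIKE so 'Mo%' is treated as a pattern

Corrected query:
SELECT id, product FROM orders WHERE product LIKE 'Mo%'

Result:
id | product
---+--------
2  | Mouse  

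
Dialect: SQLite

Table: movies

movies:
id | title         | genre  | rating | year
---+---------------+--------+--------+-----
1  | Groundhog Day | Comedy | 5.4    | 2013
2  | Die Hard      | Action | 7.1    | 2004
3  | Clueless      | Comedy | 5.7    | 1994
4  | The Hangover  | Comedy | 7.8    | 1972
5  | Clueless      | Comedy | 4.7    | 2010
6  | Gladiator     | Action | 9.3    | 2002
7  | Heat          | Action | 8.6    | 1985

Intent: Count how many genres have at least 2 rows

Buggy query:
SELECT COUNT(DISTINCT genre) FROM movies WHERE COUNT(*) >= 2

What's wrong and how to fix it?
Bug: WHERE filters individual rows, not groups, so a group-level COUNT is invalid there

Fix: Use a subquery that GROUPs and filters with HAVING, then count its rows

Corrected query:
SELECT COUNT(*) FROM (SELECT genre FROM movies GROUP BY genre HAVING COUNT(*) >= 2)

Result:
COUNT(*)
--------
2       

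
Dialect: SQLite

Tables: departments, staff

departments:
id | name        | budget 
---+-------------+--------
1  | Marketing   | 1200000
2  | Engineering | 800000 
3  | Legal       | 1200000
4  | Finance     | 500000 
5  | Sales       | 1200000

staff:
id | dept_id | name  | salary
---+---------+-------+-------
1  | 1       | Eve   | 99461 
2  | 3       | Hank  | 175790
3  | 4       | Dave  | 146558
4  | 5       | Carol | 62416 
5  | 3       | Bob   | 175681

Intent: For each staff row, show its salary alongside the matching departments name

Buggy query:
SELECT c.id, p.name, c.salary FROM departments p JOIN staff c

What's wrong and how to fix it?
Bug: JOIN with no ON clause produces a cartesian product; every staff row pairs with every departments row

Fix: Add ON c.dept_id = p.id to the JOIN

Corrected query:
SELECT c.id, p.name, c.salary FROM departments p JOIN staff c ON c.dept_id = p.id

Result:
id | name      | salary
---+-----------+-------
1  | Marketing | 99461 
2  | Legal     | 175790
3  | Finance   | 146558
4  | Sales     | 62416 
5  | Legal     | 175681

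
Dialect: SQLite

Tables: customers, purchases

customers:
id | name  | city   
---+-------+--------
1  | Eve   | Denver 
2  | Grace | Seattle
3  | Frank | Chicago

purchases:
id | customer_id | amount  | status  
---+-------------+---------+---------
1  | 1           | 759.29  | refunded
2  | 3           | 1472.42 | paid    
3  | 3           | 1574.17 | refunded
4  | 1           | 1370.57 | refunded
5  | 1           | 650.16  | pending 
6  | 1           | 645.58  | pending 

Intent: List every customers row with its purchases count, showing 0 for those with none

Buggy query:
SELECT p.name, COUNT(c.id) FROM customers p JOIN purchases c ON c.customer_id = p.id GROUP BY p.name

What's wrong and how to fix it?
Bug: An inner join excludes parents with zero children

Fix: Switch to LEFT JOIN to retain unmatched parent rows

Corrected query:
SELECT p.name, COUNT(c.id) FROM customers p LEFT JOIN purchases c ON c.customer_id = p.id GROUP BY p.name

Result:
name  | COUNT(c.id)
------+------------
Eve   | 4          
Frank | 2          
Grace | 0          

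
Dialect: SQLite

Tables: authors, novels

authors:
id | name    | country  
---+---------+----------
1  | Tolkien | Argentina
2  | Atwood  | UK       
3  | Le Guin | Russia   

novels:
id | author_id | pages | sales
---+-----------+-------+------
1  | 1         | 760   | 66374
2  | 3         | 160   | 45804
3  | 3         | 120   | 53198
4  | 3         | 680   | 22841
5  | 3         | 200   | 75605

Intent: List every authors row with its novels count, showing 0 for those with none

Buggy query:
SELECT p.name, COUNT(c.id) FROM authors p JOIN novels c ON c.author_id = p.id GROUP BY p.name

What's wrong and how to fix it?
Bug: An inner join excludes parents with zero children

Fix: Switch to LEFT JOIN to retain unmatched parent rows

Corrected query:
SELECT p.name, COUNT(c.id) FROM authors p LEFT JOIN novels c ON c.author_id = p.id GROUP BY p.name

Result:
name    | COUNT(c.id)
--------+------------
Atwood  | 0          
Le Guin | 4          
Tolkien | 1          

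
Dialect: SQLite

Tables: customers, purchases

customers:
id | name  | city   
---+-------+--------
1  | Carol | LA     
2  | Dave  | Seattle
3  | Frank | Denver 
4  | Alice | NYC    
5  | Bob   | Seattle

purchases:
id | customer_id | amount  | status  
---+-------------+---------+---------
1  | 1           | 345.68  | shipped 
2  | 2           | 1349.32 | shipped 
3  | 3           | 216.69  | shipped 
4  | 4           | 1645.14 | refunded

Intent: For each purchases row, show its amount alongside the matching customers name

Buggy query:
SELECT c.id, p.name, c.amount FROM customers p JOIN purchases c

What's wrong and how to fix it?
Bug: Missing join condition: each purchases row is matched to all customers rows instead of just its own

Fix: Add ON c.customer_id = p.id to the JOIN

Corrected query:
SELECT c.id, p.name, c.amount FROM customers p JOIN purchases c ON c.customer_id = p.id

Result:
id | name  | amount 
---+-------+--------
1  | Carol | 345.68 
2  | Dave  | 1349.32
3  | Frank | 216.69 
4  | Alice | 1645.14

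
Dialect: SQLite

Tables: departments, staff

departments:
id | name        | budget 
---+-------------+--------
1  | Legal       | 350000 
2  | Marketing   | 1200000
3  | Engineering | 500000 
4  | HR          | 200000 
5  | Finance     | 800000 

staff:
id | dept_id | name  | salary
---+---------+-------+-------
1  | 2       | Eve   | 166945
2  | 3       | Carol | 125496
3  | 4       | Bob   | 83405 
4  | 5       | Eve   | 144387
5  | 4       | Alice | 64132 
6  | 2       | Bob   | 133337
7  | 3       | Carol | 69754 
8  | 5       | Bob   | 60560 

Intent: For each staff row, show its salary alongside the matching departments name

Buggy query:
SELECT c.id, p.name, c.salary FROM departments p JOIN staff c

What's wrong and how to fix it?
Bug: JOIN with no ON clause produces a cartesian product; every staff row pairs with every departments row

Fix: Add ON c.dept_id = p.id to the JOIN

Corrected query:
SELECT c.id, p.name, c.salary FROM departments p JOIN staff c ON c.dept_id = p.id

Result:
id | name        | salary
---+-------------+-------
1  | Marketing   | 166945
2  | Engineering | 125496
3  | HR          | 83405 
4  | Finance     | 144387
5  | HR          | 64132 
6  | Marketing   | 133337
7  | Engineering | 69754 
8  | Finance     | 60560 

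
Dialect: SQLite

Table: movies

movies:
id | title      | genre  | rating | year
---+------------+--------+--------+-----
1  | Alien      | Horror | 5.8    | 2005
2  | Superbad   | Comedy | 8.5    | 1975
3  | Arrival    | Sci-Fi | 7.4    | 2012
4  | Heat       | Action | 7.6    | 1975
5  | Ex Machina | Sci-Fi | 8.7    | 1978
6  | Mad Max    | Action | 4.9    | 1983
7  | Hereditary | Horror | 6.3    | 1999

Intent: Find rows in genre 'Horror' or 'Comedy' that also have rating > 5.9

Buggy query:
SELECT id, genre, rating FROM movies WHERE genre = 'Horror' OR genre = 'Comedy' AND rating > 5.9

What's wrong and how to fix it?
Bug: AND binds tighter than OR, so this parses as genre = 'Horror' OR (genre = 'Comedy' AND rating > 5.9)

Fix: Group the OR with parentheses (or use IN), then AND the threshold

Corrected query:
SELECT id, genre, rating FROM movies WHERE (genre = 'Horror' OR genre = 'Comedy') AND rating > 5.9

Result:
id | genre  | rating
---+--------+-------
2  | Comedy | 8.5   
7  | Horror | 6.3   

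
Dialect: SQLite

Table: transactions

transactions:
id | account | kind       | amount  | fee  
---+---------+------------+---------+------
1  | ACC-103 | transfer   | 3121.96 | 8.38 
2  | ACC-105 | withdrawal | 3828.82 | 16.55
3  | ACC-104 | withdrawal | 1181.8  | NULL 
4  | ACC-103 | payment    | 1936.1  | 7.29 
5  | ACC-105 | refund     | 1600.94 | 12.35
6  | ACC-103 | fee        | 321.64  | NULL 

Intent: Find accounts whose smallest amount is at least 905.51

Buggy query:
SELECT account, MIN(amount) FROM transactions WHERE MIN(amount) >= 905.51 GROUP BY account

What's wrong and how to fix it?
Bug: MIN() in WHERE is a misuse of aggregate

Fix: Use HAVING for the per-group MIN condition

Corrected query:
SELECT account, MIN(amount) FROM transactions GROUP BY account HAVING MIN(amount) >= 905.51

Result:
account | MIN(amount)
--------+------------
ACC-104 | 1181.8     
ACC-105 | 1600.94    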